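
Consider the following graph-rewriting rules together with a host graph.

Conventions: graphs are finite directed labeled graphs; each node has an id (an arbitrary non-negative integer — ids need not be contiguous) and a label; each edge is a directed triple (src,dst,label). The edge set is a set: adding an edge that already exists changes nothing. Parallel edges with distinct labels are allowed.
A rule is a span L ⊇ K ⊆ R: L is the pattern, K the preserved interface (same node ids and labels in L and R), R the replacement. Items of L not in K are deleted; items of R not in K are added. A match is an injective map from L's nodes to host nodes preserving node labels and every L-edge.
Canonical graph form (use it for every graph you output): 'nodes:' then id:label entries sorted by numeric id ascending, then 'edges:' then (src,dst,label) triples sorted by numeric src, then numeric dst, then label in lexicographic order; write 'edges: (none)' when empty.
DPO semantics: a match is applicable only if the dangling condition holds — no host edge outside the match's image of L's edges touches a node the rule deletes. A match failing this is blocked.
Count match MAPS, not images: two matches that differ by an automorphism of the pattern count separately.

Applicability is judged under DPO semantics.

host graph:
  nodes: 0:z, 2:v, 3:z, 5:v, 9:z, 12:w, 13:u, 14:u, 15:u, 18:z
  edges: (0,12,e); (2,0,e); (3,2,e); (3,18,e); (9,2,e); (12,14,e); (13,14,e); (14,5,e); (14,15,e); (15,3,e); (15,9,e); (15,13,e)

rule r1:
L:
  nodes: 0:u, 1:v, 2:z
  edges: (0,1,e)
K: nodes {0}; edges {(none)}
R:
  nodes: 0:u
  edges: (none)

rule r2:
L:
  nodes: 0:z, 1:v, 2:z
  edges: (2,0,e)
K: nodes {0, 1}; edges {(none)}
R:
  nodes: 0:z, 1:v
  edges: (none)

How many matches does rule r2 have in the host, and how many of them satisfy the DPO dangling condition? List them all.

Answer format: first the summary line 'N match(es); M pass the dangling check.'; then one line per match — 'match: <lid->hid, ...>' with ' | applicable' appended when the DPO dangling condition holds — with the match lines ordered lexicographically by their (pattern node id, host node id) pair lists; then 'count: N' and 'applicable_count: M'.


2 match(es); 0 pass the dangling check.
match: 0->18, 1->2, 2->3
match: 0->18, 1->5, 2->3
count: 2
applicable_count: 0


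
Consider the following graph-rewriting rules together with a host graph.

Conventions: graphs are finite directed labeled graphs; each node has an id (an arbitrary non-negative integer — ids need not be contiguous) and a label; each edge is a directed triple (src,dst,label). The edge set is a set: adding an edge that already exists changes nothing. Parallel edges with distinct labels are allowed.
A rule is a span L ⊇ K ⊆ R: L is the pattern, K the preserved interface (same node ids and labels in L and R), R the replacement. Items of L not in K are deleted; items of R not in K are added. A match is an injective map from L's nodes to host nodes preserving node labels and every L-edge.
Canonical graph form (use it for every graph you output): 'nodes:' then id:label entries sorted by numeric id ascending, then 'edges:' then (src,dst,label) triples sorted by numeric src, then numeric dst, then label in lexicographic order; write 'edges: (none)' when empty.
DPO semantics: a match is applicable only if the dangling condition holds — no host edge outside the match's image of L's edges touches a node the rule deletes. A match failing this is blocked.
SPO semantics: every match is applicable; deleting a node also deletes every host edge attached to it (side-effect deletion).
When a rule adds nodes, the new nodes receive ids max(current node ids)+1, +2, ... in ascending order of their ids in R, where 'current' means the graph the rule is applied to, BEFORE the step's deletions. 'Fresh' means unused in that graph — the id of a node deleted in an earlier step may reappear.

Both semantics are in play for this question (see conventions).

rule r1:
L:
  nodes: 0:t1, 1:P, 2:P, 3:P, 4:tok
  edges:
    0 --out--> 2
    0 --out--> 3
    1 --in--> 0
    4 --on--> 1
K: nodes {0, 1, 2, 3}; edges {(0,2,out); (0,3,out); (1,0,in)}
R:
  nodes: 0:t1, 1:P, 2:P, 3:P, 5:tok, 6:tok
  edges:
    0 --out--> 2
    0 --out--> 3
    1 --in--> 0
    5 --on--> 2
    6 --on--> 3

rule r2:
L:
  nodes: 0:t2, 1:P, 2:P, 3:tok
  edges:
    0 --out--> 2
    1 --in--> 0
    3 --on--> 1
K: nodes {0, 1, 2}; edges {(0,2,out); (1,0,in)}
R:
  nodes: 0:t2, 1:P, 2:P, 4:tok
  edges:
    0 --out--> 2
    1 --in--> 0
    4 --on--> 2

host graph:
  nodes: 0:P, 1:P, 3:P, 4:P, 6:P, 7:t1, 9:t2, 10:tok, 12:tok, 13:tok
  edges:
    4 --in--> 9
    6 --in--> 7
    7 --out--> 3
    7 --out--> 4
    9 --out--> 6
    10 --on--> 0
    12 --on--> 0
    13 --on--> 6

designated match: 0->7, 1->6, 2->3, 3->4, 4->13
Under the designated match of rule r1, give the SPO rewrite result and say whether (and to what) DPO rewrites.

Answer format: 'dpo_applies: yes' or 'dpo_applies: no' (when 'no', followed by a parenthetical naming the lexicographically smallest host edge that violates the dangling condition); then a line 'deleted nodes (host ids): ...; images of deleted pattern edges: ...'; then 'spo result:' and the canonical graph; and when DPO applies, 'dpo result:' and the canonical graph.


dpo_applies: yes
deleted nodes (host ids): 13; images of deleted pattern edges: (13,6,on)
spo result:
nodes: 0:P, 1:P, 3:P, 4:P, 6:P, 7:t1, 9:t2, 10:tok, 12:tok, 14:tok, 15:tok
edges: (4,9,in); (6,7,in); (7,3,out); (7,4,out); (9,6,out); (10,0,on); (12,0,on); (14,3,on); (15,4,on)
dpo result:
nodes: 0:P, 1:P, 3:P, 4:P, 6:P, 7:t1, 9:t2, 10:tok, 12:tok, 14:tok, 15:tok
edges: (4,9,in); (6,7,in); (7,3,out); (7,4,out); (9,6,out); (10,0,on); (12,0,on); (14,3,on); (15,4,on)


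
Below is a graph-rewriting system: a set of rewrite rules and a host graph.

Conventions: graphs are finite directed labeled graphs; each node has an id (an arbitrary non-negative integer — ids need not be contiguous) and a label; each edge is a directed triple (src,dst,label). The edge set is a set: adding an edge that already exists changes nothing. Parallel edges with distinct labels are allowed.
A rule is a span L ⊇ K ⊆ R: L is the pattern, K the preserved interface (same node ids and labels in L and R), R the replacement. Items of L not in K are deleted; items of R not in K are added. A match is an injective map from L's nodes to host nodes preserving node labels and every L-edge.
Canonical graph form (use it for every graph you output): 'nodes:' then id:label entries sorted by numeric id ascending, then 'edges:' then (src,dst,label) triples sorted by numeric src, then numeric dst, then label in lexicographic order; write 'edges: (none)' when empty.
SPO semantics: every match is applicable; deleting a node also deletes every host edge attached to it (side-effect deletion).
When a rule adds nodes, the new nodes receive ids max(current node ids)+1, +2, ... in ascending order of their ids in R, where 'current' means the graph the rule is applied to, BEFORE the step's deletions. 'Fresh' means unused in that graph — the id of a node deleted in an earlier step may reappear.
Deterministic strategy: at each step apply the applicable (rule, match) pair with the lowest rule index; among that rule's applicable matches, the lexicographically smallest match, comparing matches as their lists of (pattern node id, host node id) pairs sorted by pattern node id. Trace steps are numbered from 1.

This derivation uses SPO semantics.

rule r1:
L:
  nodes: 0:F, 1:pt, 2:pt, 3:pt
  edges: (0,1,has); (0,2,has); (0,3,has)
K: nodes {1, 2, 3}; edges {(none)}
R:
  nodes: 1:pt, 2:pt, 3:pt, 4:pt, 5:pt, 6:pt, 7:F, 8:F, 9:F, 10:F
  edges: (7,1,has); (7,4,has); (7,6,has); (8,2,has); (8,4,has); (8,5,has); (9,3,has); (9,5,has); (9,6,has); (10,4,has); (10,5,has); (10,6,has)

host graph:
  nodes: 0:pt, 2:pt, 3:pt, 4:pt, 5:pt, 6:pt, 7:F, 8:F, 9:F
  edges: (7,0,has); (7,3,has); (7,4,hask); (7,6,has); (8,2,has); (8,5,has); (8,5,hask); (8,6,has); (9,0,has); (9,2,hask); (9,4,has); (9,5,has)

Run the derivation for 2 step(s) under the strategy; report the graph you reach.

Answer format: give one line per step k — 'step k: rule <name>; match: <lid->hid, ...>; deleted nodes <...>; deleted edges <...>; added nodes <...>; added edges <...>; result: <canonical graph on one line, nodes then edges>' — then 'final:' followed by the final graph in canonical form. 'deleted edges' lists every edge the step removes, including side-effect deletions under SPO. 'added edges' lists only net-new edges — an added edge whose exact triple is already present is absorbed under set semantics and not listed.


step 1: rule r1; match: 0->7, 1->0, 2->3, 3->6; deleted nodes 7; deleted edges (7,0,has); (7,3,has); (7,4,hask); (7,6,has); added nodes 10, 11, 12, 13, 14, 15, 16; added edges (13,0,has); (13,10,has); (13,12,has); (14,3,has); (14,10,has); (14,11,has); (15,6,has); (15,11,has); (15,12,has); (16,10,has); (16,11,has); (16,12,has); result: nodes: 0:pt, 2:pt, 3:pt, 4:pt, 5:pt, 6:pt, 8:F, 9:F, 10:pt, 11:pt, 12:pt, 13:F, 14:F, 15:F, 16:F edges: (8,2,has); (8,5,has); (8,5,hask); (8,6,has); (9,0,has); (9,2,hask); (9,4,has); (9,5,has); (13,0,has); (13,10,has); (13,12,has); (14,3,has); (14,10,has); (14,11,has); (15,6,has); (15,11,has); (15,12,has); (16,10,has); (16,11,has); (16,12,has)
step 2: rule r1; match: 0->8, 1->2, 2->5, 3->6; deleted nodes 8; deleted edges (8,2,has); (8,5,has); (8,5,hask); (8,6,has); added nodes 17, 18, 19, 20, 21, 22, 23; added edges (20,2,has); (20,17,has); (20,19,has); (21,5,has); (21,17,has); (21,18,has); (22,6,has); (22,18,has); (22,19,has); (23,17,has); (23,18,has); (23,19,has); result: nodes: 0:pt, 2:pt, 3:pt, 4:pt, 5:pt, 6:pt, 9:F, 10:pt, 11:pt, 12:pt, 13:F, 14:F, 15:F, 16:F, 17:pt, 18:pt, 19:pt, 20:F, 21:F, 22:F, 23:F edges: (9,0,has); (9,2,hask); (9,4,has); (9,5,has); (13,0,has); (13,10,has); (13,12,has); (14,3,has); (14,10,has); (14,11,has); (15,6,has); (15,11,has); (15,12,has); (16,10,has); (16,11,has); (16,12,has); (20,2,has); (20,17,has); (20,19,has); (21,5,has); (21,17,has); (21,18,has); (22,6,has); (22,18,has); (22,19,has); (23,17,has); (23,18,has); (23,19,has)
final:
nodes: 0:pt, 2:pt, 3:pt, 4:pt, 5:pt, 6:pt, 9:F, 10:pt, 11:pt, 12:pt, 13:F, 14:F, 15:F, 16:F, 17:pt, 18:pt, 19:pt, 20:F, 21:F, 22:F, 23:F
edges: (9,0,has); (9,2,hask); (9,4,has); (9,5,has); (13,0,has); (13,10,has); (13,12,has); (14,3,has); (14,10,has); (14,11,has); (15,6,has); (15,11,has); (15,12,has); (16,10,has); (16,11,has); (16,12,has); (20,2,has); (20,17,has); (20,19,has); (21,5,has); (21,17,has); (21,18,has); (22,6,has); (22,18,has); (22,19,has); (23,17,has); (23,18,has); (23,19,has)


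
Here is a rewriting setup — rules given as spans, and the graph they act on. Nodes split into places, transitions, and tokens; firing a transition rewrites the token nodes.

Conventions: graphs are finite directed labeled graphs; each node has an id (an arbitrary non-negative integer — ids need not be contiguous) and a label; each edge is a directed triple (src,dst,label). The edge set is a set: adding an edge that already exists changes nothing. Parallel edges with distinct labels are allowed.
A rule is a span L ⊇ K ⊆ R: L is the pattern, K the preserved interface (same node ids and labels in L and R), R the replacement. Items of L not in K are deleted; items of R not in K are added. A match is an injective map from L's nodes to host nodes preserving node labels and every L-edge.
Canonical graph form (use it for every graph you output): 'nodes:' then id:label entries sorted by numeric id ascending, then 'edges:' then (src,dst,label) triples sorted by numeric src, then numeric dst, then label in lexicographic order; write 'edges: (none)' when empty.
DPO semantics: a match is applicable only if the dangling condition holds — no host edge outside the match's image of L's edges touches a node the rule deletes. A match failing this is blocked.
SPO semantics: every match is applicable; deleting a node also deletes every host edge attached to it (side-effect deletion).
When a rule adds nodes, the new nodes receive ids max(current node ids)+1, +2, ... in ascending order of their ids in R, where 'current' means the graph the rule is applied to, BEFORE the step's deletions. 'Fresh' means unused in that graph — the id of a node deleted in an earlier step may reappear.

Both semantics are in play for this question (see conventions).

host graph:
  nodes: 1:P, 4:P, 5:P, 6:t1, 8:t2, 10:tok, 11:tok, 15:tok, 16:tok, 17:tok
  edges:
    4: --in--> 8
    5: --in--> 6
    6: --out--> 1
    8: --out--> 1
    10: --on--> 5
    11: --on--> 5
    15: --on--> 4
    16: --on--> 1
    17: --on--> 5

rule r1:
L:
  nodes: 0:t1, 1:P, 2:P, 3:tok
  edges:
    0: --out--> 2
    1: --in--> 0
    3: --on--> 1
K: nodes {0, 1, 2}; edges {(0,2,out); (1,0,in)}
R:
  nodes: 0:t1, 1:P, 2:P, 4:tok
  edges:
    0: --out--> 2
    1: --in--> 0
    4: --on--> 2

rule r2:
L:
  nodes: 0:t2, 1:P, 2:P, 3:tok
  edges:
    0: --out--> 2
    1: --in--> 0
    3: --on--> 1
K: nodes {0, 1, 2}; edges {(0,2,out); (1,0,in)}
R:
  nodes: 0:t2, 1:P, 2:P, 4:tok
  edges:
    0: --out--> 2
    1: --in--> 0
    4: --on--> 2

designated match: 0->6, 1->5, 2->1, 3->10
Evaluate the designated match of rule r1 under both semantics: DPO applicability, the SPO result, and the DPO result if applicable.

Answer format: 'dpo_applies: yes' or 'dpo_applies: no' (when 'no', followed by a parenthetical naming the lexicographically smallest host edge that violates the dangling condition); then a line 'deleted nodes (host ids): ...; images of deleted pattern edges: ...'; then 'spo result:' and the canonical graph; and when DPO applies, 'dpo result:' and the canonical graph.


dpo_applies: yes
deleted nodes (host ids): 10; images of deleted pattern edges: (10,5,on)
spo result:
nodes: 1:P, 4:P, 5:P, 6:t1, 8:t2, 11:tok, 15:tok, 16:tok, 17:tok, 18:tok
edges: (4,8,in); (5,6,in); (6,1,out); (8,1,out); (11,5,on); (15,4,on); (16,1,on); (17,5,on); (18,1,on)
dpo result:
nodes: 1:P, 4:P, 5:P, 6:t1, 8:t2, 11:tok, 15:tok, 16:tok, 17:tok, 18:tok
edges: (4,8,in); (5,6,in); (6,1,out); (8,1,out); (11,5,on); (15,4,on); (16,1,on); (17,5,on); (18,1,on)


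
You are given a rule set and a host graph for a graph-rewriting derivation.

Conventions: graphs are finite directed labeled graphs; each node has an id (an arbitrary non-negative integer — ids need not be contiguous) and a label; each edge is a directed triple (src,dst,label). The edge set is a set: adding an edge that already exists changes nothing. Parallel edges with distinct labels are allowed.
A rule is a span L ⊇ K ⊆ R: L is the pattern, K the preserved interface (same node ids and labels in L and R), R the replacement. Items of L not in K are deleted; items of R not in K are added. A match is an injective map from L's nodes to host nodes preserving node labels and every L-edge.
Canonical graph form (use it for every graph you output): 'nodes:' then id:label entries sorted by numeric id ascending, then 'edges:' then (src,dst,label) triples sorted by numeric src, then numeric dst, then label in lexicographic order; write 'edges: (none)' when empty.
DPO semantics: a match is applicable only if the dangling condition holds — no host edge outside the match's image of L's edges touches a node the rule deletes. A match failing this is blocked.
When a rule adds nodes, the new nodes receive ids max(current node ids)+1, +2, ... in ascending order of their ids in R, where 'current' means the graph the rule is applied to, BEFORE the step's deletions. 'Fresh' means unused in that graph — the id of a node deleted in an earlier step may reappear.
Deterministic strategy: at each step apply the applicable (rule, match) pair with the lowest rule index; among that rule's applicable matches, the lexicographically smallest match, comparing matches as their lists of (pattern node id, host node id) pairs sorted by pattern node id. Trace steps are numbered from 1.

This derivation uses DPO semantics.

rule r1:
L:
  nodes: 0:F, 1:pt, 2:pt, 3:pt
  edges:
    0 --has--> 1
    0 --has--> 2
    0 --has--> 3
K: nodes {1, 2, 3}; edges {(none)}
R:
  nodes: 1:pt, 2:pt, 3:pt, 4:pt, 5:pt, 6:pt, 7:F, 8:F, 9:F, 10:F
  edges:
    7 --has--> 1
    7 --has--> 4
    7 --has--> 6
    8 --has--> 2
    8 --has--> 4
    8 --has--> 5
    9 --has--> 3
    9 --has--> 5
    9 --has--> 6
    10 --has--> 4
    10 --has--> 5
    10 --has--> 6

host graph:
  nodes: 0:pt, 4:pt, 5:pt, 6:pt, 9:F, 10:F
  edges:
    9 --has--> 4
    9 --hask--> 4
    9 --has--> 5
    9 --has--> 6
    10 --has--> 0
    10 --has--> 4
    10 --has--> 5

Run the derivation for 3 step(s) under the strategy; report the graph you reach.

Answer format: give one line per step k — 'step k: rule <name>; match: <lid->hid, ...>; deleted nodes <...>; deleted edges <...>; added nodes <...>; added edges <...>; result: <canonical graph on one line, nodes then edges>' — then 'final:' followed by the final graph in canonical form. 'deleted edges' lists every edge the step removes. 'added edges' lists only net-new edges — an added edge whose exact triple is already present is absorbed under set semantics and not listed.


step 1: rule r1; match: 0->10, 1->0, 2->4, 3->5; deleted nodes 10; deleted edges (10,0,has); (10,4,has); (10,5,has); added nodes 11, 12, 13, 14, 15, 16, 17; added edges (14,0,has); (14,11,has); (14,13,has); (15,4,has); (15,11,has); (15,12,has); (16,5,has); (16,12,has); (16,13,has); (17,11,has); (17,12,has); (17,13,has); result: nodes: 0:pt, 4:pt, 5:pt, 6:pt, 9:F, 11:pt, 12:pt, 13:pt, 14:F, 15:F, 16:F, 17:F edges: (9,4,has); (9,4,hask); (9,5,has); (9,6,has); (14,0,has); (14,11,has); (14,13,has); (15,4,has); (15,11,has); (15,12,has); (16,5,has); (16,12,has); (16,13,has); (17,11,has); (17,12,has); (17,13,has)
step 2: rule r1; match: 0->14, 1->0, 2->11, 3->13; deleted nodes 14; deleted edges (14,0,has); (14,11,has); (14,13,has); added nodes 18, 19, 20, 21, 22, 23, 24; added edges (21,0,has); (21,18,has); (21,20,has); (22,11,has); (22,18,has); (22,19,has); (23,13,has); (23,19,has); (23,20,has); (24,18,has); (24,19,has); (24,20,has); result: nodes: 0:pt, 4:pt, 5:pt, 6:pt, 9:F, 11:pt, 12:pt, 13:pt, 15:F, 16:F, 17:F, 18:pt, 19:pt, 20:pt, 21:F, 22:F, 23:F, 24:F edges: (9,4,has); (9,4,hask); (9,5,has); (9,6,has); (15,4,has); (15,11,has); (15,12,has); (16,5,has); (16,12,has); (16,13,has); (17,11,has); (17,12,has); (17,13,has); (21,0,has); (21,18,has); (21,20,has); (22,11,has); (22,18,has); (22,19,has); (23,13,has); (23,19,has); (23,20,has); (24,18,has); (24,19,has); (24,20,has)
step 3: rule r1; match: 0->15, 1->4, 2->11, 3->12; deleted nodes 15; deleted edges (15,4,has); (15,11,has); (15,12,has); added nodes 25, 26, 27, 28, 29, 30, 31; added edges (28,4,has); (28,25,has); (28,27,has); (29,11,has); (29,25,has); (29,26,has); (30,12,has); (30,26,has); (30,27,has); (31,25,has); (31,26,has); (31,27,has); result: nodes: 0:pt, 4:pt, 5:pt, 6:pt, 9:F, 11:pt, 12:pt, 13:pt, 16:F, 17:F, 18:pt, 19:pt, 20:pt, 21:F, 22:F, 23:F, 24:F, 25:pt, 26:pt, 27:pt, 28:F, 29:F, 30:F, 31:F edges: (9,4,has); (9,4,hask); (9,5,has); (9,6,has); (16,5,has); (16,12,has); (16,13,has); (17,11,has); (17,12,has); (17,13,has); (21,0,has); (21,18,has); (21,20,has); (22,11,has); (22,18,has); (22,19,has); (23,13,has); (23,19,has); (23,20,has); (24,18,has); (24,19,has); (24,20,has); (28,4,has); (28,25,has); (28,27,has); (29,11,has); (29,25,has); (29,26,has); (30,12,has); (30,26,has); (30,27,has); (31,25,has); (31,26,has); (31,27,has)
final:
nodes: 0:pt, 4:pt, 5:pt, 6:pt, 9:F, 11:pt, 12:pt, 13:pt, 16:F, 17:F, 18:pt, 19:pt, 20:pt, 21:F, 22:F, 23:F, 24:F, 25:pt, 26:pt, 27:pt, 28:F, 29:F, 30:F, 31:F
edges: (9,4,has); (9,4,hask); (9,5,has); (9,6,has); (16,5,has); (16,12,has); (16,13,has); (17,11,has); (17,12,has); (17,13,has); (21,0,has); (21,18,has); (21,20,has); (22,11,has); (22,18,has); (22,19,has); (23,13,has); (23,19,has); (23,20,has); (24,18,has); (24,19,has); (24,20,has); (28,4,has); (28,25,has); (28,27,has); (29,11,has); (29,25,has); (29,26,has); (30,12,has); (30,26,has); (30,27,has); (31,25,has); (31,26,has); (31,27,has)


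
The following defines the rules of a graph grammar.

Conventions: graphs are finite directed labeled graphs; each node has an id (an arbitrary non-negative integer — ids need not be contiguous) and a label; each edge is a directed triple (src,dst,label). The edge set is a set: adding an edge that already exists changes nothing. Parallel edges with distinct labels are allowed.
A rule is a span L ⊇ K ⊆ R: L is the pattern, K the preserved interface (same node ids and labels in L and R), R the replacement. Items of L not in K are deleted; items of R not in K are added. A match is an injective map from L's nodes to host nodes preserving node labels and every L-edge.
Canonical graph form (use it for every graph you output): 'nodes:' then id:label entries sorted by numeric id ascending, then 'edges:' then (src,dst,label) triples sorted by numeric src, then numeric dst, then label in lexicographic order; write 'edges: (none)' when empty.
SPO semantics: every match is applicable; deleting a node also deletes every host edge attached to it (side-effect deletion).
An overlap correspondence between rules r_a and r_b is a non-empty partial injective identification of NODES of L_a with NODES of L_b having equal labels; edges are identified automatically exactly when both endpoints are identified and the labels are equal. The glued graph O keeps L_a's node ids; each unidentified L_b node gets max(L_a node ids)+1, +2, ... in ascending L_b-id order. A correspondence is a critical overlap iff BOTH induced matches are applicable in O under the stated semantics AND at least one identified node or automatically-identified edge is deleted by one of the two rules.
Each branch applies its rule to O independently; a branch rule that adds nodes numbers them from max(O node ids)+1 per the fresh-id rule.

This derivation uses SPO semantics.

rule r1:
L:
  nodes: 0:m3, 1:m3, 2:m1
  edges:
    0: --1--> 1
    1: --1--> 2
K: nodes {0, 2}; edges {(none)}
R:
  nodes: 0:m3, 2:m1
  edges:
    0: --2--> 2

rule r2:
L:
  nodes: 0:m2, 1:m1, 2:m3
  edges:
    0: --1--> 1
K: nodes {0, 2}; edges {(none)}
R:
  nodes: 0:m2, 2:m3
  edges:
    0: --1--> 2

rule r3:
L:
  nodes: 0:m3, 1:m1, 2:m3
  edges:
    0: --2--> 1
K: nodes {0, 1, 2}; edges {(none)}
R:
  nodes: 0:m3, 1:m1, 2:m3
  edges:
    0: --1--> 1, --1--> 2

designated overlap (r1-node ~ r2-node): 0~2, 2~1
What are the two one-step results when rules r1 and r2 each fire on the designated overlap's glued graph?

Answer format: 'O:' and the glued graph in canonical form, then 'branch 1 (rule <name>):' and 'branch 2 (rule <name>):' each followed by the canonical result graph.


O:
nodes: 0:m3, 1:m3, 2:m1, 3:m2
edges: (0,1,1); (1,2,1); (3,2,1)
branch 1 (rule r1):
nodes: 0:m3, 2:m1, 3:m2
edges: (0,2,2); (3,2,1)
branch 2 (rule r2):
nodes: 0:m3, 1:m3, 3:m2
edges: (0,1,1); (3,0,1)


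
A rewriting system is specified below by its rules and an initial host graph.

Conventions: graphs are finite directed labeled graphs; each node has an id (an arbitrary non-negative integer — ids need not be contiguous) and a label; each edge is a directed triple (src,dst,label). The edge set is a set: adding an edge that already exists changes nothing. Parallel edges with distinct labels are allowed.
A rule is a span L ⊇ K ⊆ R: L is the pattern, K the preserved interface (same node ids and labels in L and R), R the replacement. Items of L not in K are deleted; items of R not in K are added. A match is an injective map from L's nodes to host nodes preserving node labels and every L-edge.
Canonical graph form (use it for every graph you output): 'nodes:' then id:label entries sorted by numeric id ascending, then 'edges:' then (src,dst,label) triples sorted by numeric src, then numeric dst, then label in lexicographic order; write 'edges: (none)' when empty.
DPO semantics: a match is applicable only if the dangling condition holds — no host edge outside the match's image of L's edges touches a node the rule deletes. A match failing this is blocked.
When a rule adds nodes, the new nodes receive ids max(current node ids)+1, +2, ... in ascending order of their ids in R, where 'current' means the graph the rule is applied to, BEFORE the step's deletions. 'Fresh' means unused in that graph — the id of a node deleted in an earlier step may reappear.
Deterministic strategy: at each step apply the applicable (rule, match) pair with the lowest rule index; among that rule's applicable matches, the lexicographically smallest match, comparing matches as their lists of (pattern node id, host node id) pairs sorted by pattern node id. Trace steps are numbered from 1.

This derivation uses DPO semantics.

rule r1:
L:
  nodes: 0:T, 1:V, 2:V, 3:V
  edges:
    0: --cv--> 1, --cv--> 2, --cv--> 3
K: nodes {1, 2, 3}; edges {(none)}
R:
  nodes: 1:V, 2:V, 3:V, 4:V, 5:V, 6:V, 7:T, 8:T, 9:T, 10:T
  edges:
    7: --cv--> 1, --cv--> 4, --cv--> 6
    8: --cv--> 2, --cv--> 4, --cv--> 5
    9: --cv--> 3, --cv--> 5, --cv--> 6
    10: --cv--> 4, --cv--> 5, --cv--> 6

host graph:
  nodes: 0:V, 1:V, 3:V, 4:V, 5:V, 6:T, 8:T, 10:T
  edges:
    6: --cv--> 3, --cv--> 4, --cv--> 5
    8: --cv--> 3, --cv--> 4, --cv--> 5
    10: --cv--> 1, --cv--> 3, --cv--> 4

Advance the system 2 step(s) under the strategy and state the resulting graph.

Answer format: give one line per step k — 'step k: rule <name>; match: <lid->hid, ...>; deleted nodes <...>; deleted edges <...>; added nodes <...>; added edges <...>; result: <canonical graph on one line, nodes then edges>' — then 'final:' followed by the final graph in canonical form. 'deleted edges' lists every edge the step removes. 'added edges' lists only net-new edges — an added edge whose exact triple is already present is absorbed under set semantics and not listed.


step 1: rule r1; match: 0->6, 1->3, 2->4, 3->5; deleted nodes 6; deleted edges (6,3,cv); (6,4,cv); (6,5,cv); added nodes 11, 12, 13, 14, 15, 16, 17; added edges (14,3,cv); (14,11,cv); (14,13,cv); (15,4,cv); (15,11,cv); (15,12,cv); (16,5,cv); (16,12,cv); (16,13,cv); (17,11,cv); (17,12,cv); (17,13,cv); result: nodes: 0:V, 1:V, 3:V, 4:V, 5:V, 8:T, 10:T, 11:V, 12:V, 13:V, 14:T, 15:T, 16:T, 17:T edges: (8,3,cv); (8,4,cv); (8,5,cv); (10,1,cv); (10,3,cv); (10,4,cv); (14,3,cv); (14,11,cv); (14,13,cv); (15,4,cv); (15,11,cv); (15,12,cv); (16,5,cv); (16,12,cv); (16,13,cv); (17,11,cv); (17,12,cv); (17,13,cv)
step 2: rule r1; match: 0->8, 1->3, 2->4, 3->5; deleted nodes 8; deleted edges (8,3,cv); (8,4,cv); (8,5,cv); added nodes 18, 19, 20, 21, 22, 23, 24; added edges (21,3,cv); (21,18,cv); (21,20,cv); (22,4,cv); (22,18,cv); (22,19,cv); (23,5,cv); (23,19,cv); (23,20,cv); (24,18,cv); (24,19,cv); (24,20,cv); result: nodes: 0:V, 1:V, 3:V, 4:V, 5:V, 10:T, 11:V, 12:V, 13:V, 14:T, 15:T, 16:T, 17:T, 18:V, 19:V, 20:V, 21:T, 22:T, 23:T, 24:T edges: (10,1,cv); (10,3,cv); (10,4,cv); (14,3,cv); (14,11,cv); (14,13,cv); (15,4,cv); (15,11,cv); (15,12,cv); (16,5,cv); (16,12,cv); (16,13,cv); (17,11,cv); (17,12,cv); (17,13,cv); (21,3,cv); (21,18,cv); (21,20,cv); (22,4,cv); (22,18,cv); (22,19,cv); (23,5,cv); (23,19,cv); (23,20,cv); (24,18,cv); (24,19,cv); (24,20,cv)
final:
nodes: 0:V, 1:V, 3:V, 4:V, 5:V, 10:T, 11:V, 12:V, 13:V, 14:T, 15:T, 16:T, 17:T, 18:V, 19:V, 20:V, 21:T, 22:T, 23:T, 24:T
edges: (10,1,cv); (10,3,cv); (10,4,cv); (14,3,cv); (14,11,cv); (14,13,cv); (15,4,cv); (15,11,cv); (15,12,cv); (16,5,cv); (16,12,cv); (16,13,cv); (17,11,cv); (17,12,cv); (17,13,cv); (21,3,cv); (21,18,cv); (21,20,cv); (22,4,cv); (22,18,cv); (22,19,cv); (23,5,cv); (23,19,cv); (23,20,cv); (24,18,cv); (24,19,cv); (24,20,cv)


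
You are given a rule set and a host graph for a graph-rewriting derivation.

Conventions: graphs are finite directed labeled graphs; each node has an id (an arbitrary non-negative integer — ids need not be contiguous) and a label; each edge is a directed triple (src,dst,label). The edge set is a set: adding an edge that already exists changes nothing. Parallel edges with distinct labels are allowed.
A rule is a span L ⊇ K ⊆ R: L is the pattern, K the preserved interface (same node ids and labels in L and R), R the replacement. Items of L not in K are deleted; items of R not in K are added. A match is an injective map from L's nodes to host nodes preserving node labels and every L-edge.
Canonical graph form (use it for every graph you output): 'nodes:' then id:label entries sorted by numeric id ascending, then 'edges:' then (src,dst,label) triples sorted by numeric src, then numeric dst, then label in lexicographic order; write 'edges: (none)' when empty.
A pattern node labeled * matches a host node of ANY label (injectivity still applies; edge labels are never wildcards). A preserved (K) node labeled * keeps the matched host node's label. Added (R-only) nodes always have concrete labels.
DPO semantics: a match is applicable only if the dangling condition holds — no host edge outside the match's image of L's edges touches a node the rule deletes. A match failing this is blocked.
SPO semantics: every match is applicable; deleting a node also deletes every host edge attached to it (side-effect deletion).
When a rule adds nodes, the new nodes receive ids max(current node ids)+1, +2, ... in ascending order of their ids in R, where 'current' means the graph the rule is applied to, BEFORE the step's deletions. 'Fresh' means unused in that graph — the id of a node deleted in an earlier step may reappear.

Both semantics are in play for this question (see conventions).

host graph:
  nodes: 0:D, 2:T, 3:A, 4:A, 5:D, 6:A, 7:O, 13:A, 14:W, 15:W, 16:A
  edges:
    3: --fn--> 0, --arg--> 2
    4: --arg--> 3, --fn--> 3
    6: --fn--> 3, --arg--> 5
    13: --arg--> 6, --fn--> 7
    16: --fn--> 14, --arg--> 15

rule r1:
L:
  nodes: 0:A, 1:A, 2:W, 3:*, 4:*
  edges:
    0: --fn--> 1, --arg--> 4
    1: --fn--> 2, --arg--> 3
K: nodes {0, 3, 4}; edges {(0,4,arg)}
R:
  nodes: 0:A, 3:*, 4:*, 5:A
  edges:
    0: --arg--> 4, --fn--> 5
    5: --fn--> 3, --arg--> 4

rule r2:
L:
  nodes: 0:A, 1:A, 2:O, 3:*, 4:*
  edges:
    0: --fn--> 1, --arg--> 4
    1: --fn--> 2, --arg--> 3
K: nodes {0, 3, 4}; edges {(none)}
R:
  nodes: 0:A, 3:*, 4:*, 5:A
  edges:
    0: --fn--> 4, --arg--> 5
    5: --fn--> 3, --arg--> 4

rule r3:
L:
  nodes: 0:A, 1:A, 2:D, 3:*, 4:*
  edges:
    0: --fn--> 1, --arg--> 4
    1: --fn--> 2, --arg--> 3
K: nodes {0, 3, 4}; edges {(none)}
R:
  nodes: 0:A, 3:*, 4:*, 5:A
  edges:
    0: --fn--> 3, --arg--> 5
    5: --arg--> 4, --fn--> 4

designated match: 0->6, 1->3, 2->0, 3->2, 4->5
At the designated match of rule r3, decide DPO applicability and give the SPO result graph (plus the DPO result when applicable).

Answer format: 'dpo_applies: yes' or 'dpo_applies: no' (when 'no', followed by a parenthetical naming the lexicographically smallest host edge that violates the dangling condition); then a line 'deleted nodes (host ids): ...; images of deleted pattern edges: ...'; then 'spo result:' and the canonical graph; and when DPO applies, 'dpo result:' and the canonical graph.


dpo_applies: no
(the rule deletes node 3, which keeps host edge (4,3,arg) outside the match image — the dangling condition fails, DPO blocks; SPO proceeds and side-deletes such edges)
deleted nodes (host ids): 0, 3; images of deleted pattern edges: (3,0,fn); (3,2,arg); (6,3,fn); (6,5,arg)
spo result:
nodes: 2:T, 4:A, 5:D, 6:A, 7:O, 13:A, 14:W, 15:W, 16:A, 17:A
edges: (6,2,fn); (6,17,arg); (13,6,arg); (13,7,fn); (16,14,fn); (16,15,arg); (17,5,arg); (17,5,fn)


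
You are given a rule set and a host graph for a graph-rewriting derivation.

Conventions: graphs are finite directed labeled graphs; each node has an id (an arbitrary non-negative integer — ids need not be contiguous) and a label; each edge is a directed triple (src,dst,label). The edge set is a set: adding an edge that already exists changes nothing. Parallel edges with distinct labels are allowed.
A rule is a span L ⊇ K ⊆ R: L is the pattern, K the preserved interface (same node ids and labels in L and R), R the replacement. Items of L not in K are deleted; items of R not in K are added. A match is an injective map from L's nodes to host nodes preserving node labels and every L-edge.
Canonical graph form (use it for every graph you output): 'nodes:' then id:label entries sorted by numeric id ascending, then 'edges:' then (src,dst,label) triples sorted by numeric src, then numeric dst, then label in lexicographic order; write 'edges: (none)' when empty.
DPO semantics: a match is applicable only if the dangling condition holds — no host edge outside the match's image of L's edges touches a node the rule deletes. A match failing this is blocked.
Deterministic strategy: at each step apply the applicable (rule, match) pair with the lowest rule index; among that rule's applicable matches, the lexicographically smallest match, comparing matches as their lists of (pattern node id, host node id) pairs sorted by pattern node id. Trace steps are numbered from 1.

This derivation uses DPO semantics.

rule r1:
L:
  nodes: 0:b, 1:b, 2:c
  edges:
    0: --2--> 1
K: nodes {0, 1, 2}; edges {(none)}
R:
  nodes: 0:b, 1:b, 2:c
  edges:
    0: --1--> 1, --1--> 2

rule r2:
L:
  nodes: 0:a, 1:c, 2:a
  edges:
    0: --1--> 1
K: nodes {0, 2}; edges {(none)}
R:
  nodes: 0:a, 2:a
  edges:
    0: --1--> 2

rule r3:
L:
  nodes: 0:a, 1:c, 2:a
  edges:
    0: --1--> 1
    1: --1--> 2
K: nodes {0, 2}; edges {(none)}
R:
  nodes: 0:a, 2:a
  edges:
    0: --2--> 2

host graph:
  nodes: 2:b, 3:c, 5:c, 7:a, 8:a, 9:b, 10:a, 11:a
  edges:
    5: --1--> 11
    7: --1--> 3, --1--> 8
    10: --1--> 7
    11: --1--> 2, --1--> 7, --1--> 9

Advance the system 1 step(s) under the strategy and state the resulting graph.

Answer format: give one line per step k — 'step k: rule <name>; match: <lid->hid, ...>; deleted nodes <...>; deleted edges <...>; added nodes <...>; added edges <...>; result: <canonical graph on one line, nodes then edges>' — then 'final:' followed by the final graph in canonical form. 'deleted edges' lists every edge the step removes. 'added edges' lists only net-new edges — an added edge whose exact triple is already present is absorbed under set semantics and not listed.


step 1: rule r2; match: 0->7, 1->3, 2->8; deleted nodes 3; deleted edges (7,3,1); added nodes (none); added edges (none); result: nodes: 2:b, 5:c, 7:a, 8:a, 9:b, 10:a, 11:a edges: (5,11,1); (7,8,1); (10,7,1); (11,2,1); (11,7,1); (11,9,1)
final:
nodes: 2:b, 5:c, 7:a, 8:a, 9:b, 10:a, 11:a
edges: (5,11,1); (7,8,1); (10,7,1); (11,2,1); (11,7,1); (11,9,1)


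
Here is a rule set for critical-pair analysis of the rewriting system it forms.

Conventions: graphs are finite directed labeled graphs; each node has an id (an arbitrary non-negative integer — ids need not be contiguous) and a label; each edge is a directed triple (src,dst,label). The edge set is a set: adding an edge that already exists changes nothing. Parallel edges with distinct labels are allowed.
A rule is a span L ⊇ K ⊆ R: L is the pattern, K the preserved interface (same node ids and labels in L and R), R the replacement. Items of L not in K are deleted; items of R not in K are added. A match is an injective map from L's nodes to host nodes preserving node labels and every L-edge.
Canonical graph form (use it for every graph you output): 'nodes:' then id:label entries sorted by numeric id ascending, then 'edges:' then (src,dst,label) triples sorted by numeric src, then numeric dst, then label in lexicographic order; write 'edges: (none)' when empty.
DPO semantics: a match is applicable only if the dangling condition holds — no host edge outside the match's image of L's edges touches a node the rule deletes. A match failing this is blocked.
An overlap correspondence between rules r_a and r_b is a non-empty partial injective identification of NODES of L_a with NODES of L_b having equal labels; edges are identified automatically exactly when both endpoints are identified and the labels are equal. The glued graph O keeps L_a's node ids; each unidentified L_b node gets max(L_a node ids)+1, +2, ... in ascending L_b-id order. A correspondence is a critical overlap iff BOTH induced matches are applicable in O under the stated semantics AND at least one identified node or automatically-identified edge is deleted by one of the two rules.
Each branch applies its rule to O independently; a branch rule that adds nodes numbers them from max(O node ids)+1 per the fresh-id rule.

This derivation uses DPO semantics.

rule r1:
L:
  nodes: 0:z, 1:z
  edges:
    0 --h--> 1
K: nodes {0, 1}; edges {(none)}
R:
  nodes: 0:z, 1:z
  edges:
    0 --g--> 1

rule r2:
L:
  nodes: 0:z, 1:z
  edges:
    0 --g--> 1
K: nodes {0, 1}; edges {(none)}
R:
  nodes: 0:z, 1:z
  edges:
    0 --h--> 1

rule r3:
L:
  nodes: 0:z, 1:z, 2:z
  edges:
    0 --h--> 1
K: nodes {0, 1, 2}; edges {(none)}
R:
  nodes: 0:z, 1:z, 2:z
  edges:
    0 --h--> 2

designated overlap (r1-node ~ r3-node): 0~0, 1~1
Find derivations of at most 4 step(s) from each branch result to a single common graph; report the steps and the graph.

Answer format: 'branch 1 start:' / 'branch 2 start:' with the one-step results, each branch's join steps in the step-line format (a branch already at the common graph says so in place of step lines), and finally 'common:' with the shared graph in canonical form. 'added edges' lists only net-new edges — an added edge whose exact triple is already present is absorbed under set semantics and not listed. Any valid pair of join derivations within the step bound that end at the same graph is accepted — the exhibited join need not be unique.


branch 1 start:
nodes: 0:z, 1:z, 2:z
edges: (0,1,g)
branch 2 start:
nodes: 0:z, 1:z, 2:z
edges: (0,2,h)
branch 1 step 1: rule r2; match: 0->0, 1->1; deleted nodes (none); deleted edges (0,1,g); added nodes (none); added edges (0,1,h); result: nodes: 0:z, 1:z, 2:z edges: (0,1,h)
branch 2 step 1: rule r3; match: 0->0, 1->2, 2->1; deleted nodes (none); deleted edges (0,2,h); added nodes (none); added edges (0,1,h); result: nodes: 0:z, 1:z, 2:z edges: (0,1,h)
common:
nodes: 0:z, 1:z, 2:z
edges: (0,1,h)


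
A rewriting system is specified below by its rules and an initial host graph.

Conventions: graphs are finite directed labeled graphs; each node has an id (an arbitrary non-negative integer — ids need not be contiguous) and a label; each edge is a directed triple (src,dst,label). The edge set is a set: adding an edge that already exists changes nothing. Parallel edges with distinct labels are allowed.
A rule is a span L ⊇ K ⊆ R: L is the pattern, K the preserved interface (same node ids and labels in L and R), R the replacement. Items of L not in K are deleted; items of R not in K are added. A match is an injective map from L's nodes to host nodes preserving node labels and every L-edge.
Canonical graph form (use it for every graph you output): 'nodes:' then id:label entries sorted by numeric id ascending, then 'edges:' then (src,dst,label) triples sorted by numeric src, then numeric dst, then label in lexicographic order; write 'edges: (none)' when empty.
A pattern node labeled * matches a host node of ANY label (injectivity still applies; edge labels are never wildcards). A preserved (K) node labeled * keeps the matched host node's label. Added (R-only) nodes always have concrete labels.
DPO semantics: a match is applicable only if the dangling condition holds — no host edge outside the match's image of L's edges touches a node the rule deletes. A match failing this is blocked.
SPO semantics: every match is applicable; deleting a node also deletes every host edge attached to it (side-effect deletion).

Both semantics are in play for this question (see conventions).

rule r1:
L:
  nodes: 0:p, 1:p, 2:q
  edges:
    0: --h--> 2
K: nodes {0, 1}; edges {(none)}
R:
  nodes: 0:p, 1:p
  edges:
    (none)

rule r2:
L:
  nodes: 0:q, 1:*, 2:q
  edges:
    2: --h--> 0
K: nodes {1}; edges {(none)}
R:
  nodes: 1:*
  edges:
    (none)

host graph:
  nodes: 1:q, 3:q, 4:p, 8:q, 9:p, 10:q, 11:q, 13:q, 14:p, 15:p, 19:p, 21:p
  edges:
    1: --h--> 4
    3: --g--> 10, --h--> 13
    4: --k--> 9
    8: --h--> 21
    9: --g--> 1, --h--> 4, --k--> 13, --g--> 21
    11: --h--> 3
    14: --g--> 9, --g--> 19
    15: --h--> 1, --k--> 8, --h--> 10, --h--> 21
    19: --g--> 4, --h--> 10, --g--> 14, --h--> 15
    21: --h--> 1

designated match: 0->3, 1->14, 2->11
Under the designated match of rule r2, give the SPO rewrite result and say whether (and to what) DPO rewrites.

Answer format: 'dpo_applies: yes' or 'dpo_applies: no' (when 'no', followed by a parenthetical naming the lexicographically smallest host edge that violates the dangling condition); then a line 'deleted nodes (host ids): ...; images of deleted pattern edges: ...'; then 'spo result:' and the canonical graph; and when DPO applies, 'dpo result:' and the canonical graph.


dpo_applies: no
(the rule deletes node 3, which keeps host edge (3,10,g) outside the match image — the dangling condition fails, DPO blocks; SPO proceeds and side-deletes such edges)
deleted nodes (host ids): 3, 11; images of deleted pattern edges: (11,3,h)
spo result:
nodes: 1:q, 4:p, 8:q, 9:p, 10:q, 13:q, 14:p, 15:p, 19:p, 21:p
edges: (1,4,h); (4,9,k); (8,21,h); (9,1,g); (9,4,h); (9,13,k); (9,21,g); (14,9,g); (14,19,g); (15,1,h); (15,8,k); (15,10,h); (15,21,h); (19,4,g); (19,10,h); (19,14,g); (19,15,h); (21,1,h)
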